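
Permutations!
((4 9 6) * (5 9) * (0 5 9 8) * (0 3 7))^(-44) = ((0 5 8 3 7)(4 9 6))^(-44) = (0 5 8 3 7)(4 9 6)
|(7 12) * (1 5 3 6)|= 4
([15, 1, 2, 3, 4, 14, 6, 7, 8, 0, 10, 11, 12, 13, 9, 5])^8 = [14, 1, 2, 3, 4, 0, 6, 7, 8, 5, 10, 11, 12, 13, 15, 9]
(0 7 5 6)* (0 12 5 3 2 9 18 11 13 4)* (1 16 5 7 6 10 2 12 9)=(0 6 9 18 11 13 4)(1 16 5 10 2)(3 12 7)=[6, 16, 1, 12, 0, 10, 9, 3, 8, 18, 2, 13, 7, 4, 14, 15, 5, 17, 11]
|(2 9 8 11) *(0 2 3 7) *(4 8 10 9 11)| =10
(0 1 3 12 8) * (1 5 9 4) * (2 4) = (0 5 9 2 4 1 3 12 8) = [5, 3, 4, 12, 1, 9, 6, 7, 0, 2, 10, 11, 8]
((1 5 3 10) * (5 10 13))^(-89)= (1 10)(3 13 5)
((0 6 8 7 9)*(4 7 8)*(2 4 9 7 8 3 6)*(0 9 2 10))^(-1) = ((0 10)(2 4 8 3 6))^(-1) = (0 10)(2 6 3 8 4)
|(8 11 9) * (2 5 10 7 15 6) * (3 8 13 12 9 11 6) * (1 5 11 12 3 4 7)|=24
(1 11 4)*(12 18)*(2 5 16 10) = (1 11 4)(2 5 16 10)(12 18) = [0, 11, 5, 3, 1, 16, 6, 7, 8, 9, 2, 4, 18, 13, 14, 15, 10, 17, 12]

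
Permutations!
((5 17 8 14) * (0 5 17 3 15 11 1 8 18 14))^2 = (0 3 11 8 5 15 1)(14 18 17)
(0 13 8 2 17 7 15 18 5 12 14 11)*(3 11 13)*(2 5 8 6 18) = [3, 1, 17, 11, 4, 12, 18, 15, 5, 9, 10, 0, 14, 6, 13, 2, 16, 7, 8] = (0 3 11)(2 17 7 15)(5 12 14 13 6 18 8)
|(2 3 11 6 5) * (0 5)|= |(0 5 2 3 11 6)|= 6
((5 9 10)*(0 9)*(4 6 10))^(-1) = ((0 9 4 6 10 5))^(-1) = (0 5 10 6 4 9)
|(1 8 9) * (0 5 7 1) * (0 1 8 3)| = 7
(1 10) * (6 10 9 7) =[0, 9, 2, 3, 4, 5, 10, 6, 8, 7, 1] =(1 9 7 6 10)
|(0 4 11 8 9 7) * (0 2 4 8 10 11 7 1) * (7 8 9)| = |(0 9 1)(2 4 8 7)(10 11)| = 12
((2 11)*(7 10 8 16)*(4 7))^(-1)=((2 11)(4 7 10 8 16))^(-1)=(2 11)(4 16 8 10 7)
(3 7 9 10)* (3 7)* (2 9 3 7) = [0, 1, 9, 7, 4, 5, 6, 3, 8, 10, 2] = (2 9 10)(3 7)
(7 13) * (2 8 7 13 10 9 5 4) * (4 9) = (13)(2 8 7 10 4)(5 9) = [0, 1, 8, 3, 2, 9, 6, 10, 7, 5, 4, 11, 12, 13]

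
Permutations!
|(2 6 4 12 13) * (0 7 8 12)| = |(0 7 8 12 13 2 6 4)| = 8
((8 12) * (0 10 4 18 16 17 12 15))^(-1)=(0 15 8 12 17 16 18 4 10)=((0 10 4 18 16 17 12 8 15))^(-1)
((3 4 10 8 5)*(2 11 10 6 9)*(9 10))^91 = ((2 11 9)(3 4 6 10 8 5))^91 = (2 11 9)(3 4 6 10 8 5)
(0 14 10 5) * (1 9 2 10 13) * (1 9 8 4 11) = (0 14 13 9 2 10 5)(1 8 4 11) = [14, 8, 10, 3, 11, 0, 6, 7, 4, 2, 5, 1, 12, 9, 13]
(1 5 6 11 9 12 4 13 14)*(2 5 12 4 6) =(1 12 6 11 9 4 13 14)(2 5) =[0, 12, 5, 3, 13, 2, 11, 7, 8, 4, 10, 9, 6, 14, 1]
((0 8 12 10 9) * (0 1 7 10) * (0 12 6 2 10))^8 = (12)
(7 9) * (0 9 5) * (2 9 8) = [8, 1, 9, 3, 4, 0, 6, 5, 2, 7] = (0 8 2 9 7 5)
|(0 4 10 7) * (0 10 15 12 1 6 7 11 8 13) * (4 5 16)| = |(0 5 16 4 15 12 1 6 7 10 11 8 13)| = 13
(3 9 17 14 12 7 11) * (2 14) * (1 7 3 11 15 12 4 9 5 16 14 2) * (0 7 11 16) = [7, 11, 2, 5, 9, 0, 6, 15, 8, 17, 10, 16, 3, 13, 4, 12, 14, 1] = (0 7 15 12 3 5)(1 11 16 14 4 9 17)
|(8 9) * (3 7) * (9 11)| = 6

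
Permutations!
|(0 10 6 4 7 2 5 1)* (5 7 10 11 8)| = 30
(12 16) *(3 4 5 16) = [0, 1, 2, 4, 5, 16, 6, 7, 8, 9, 10, 11, 3, 13, 14, 15, 12] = (3 4 5 16 12)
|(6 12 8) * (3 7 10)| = 3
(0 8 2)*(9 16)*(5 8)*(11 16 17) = (0 5 8 2)(9 17 11 16) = [5, 1, 0, 3, 4, 8, 6, 7, 2, 17, 10, 16, 12, 13, 14, 15, 9, 11]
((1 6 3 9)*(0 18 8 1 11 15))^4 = (0 6 15 1 11 8 9 18 3)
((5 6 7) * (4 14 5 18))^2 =((4 14 5 6 7 18))^2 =(4 5 7)(6 18 14)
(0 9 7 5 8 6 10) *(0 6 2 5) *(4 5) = (0 9 7)(2 4 5 8)(6 10) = [9, 1, 4, 3, 5, 8, 10, 0, 2, 7, 6]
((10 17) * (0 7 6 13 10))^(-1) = ((0 7 6 13 10 17))^(-1) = (0 17 10 13 6 7)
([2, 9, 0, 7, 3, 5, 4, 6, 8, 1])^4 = [0, 1, 2, 3, 4, 5, 6, 7, 8, 9]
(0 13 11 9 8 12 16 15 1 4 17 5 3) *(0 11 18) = (0 13 18)(1 4 17 5 3 11 9 8 12 16 15) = [13, 4, 2, 11, 17, 3, 6, 7, 12, 8, 10, 9, 16, 18, 14, 1, 15, 5, 0]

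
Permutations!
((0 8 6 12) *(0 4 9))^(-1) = ((0 8 6 12 4 9))^(-1) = (0 9 4 12 6 8)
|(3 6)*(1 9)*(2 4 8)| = |(1 9)(2 4 8)(3 6)| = 6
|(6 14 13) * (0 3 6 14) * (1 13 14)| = |(14)(0 3 6)(1 13)| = 6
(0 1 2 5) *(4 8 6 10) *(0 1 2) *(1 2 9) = (0 9 1)(2 5)(4 8 6 10) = [9, 0, 5, 3, 8, 2, 10, 7, 6, 1, 4]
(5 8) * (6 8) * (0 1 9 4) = (0 1 9 4)(5 6 8) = [1, 9, 2, 3, 0, 6, 8, 7, 5, 4]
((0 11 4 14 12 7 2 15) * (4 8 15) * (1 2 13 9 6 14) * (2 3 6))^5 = (0 11 8 15)(1 7)(2 14)(3 13)(4 12)(6 9)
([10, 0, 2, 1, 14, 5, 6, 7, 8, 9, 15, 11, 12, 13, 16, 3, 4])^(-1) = (0 1 3 15 10)(4 16 14)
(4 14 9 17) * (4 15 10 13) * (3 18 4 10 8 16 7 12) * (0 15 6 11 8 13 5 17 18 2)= (0 15 13 10 5 17 6 11 8 16 7 12 3 2)(4 14 9 18)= [15, 1, 0, 2, 14, 17, 11, 12, 16, 18, 5, 8, 3, 10, 9, 13, 7, 6, 4]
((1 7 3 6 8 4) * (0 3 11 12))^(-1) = (0 12 11 7 1 4 8 6 3)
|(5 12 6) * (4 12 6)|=|(4 12)(5 6)|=2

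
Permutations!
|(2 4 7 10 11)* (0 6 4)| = 7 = |(0 6 4 7 10 11 2)|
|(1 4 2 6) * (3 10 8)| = |(1 4 2 6)(3 10 8)| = 12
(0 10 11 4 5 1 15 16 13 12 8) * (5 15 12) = (0 10 11 4 15 16 13 5 1 12 8) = [10, 12, 2, 3, 15, 1, 6, 7, 0, 9, 11, 4, 8, 5, 14, 16, 13]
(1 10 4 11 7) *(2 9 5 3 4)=(1 10 2 9 5 3 4 11 7)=[0, 10, 9, 4, 11, 3, 6, 1, 8, 5, 2, 7]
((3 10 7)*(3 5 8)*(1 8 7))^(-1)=(1 10 3 8)(5 7)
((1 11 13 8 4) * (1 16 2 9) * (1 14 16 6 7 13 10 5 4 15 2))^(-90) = ((1 11 10 5 4 6 7 13 8 15 2 9 14 16))^(-90) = (1 8 10 2 4 14 7)(5 9 6 16 13 11 15)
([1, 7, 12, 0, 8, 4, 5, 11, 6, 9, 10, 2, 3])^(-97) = [1, 7, 12, 0, 5, 6, 8, 11, 4, 9, 10, 2, 3]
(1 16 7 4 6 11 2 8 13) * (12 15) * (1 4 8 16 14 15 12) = (1 14 15)(2 16 7 8 13 4 6 11) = [0, 14, 16, 3, 6, 5, 11, 8, 13, 9, 10, 2, 12, 4, 15, 1, 7]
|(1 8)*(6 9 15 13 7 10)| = |(1 8)(6 9 15 13 7 10)| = 6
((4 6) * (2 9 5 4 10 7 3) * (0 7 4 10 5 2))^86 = (0 3 7)(4 5)(6 10)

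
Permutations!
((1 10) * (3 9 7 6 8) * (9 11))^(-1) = (1 10)(3 8 6 7 9 11)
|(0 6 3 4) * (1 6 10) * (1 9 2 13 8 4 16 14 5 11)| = 7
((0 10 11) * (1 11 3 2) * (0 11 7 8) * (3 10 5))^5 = ((11)(0 5 3 2 1 7 8))^5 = (11)(0 7 2 5 8 1 3)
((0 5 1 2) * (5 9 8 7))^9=((0 9 8 7 5 1 2))^9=(0 8 5 2 9 7 1)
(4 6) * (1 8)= (1 8)(4 6)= [0, 8, 2, 3, 6, 5, 4, 7, 1]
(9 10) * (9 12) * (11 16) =(9 10 12)(11 16) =[0, 1, 2, 3, 4, 5, 6, 7, 8, 10, 12, 16, 9, 13, 14, 15, 11]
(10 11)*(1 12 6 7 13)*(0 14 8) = (0 14 8)(1 12 6 7 13)(10 11) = [14, 12, 2, 3, 4, 5, 7, 13, 0, 9, 11, 10, 6, 1, 8]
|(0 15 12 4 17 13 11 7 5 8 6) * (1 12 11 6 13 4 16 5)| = |(0 15 11 7 1 12 16 5 8 13 6)(4 17)| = 22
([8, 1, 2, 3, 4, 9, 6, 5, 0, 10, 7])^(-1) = (0 8)(5 7 10 9)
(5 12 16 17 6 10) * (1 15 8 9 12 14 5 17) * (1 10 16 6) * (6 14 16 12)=[0, 15, 2, 3, 4, 16, 12, 7, 9, 6, 17, 11, 14, 13, 5, 8, 10, 1]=(1 15 8 9 6 12 14 5 16 10 17)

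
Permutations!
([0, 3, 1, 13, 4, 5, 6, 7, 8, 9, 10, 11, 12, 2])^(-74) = (1 13)(2 3)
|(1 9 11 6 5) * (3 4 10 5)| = |(1 9 11 6 3 4 10 5)| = 8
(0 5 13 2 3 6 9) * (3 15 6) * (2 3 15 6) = (0 5 13 3 15 2 6 9) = [5, 1, 6, 15, 4, 13, 9, 7, 8, 0, 10, 11, 12, 3, 14, 2]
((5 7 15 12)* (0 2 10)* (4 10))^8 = ((0 2 4 10)(5 7 15 12))^8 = (15)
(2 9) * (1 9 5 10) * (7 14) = (1 9 2 5 10)(7 14) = [0, 9, 5, 3, 4, 10, 6, 14, 8, 2, 1, 11, 12, 13, 7]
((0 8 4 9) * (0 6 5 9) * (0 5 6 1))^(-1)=(0 1 9 5 4 8)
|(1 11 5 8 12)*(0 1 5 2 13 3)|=6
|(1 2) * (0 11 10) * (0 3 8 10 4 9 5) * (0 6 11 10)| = |(0 10 3 8)(1 2)(4 9 5 6 11)| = 20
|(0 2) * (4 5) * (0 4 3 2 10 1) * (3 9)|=15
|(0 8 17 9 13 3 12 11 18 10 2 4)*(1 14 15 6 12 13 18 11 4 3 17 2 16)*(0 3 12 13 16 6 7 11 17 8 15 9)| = |(0 15 7 11 17)(1 14 9 18 10 6 13 8 2 12 4 3 16)| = 65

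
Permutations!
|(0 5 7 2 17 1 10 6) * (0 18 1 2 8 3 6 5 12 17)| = 8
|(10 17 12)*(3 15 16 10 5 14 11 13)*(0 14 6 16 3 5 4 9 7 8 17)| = 24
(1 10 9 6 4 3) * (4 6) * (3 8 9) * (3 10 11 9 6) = (1 11 9 4 8 6 3) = [0, 11, 2, 1, 8, 5, 3, 7, 6, 4, 10, 9]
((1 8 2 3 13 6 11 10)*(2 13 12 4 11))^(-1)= (1 10 11 4 12 3 2 6 13 8)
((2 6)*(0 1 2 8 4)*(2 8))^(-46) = (0 8)(1 4)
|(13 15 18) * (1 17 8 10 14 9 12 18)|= |(1 17 8 10 14 9 12 18 13 15)|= 10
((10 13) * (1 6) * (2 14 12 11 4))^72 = ((1 6)(2 14 12 11 4)(10 13))^72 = (2 12 4 14 11)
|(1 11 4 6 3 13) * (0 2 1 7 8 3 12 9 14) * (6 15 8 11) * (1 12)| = |(0 2 12 9 14)(1 6)(3 13 7 11 4 15 8)| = 70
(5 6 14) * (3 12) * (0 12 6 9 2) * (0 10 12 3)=(0 3 6 14 5 9 2 10 12)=[3, 1, 10, 6, 4, 9, 14, 7, 8, 2, 12, 11, 0, 13, 5]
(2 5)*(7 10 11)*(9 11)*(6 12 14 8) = [0, 1, 5, 3, 4, 2, 12, 10, 6, 11, 9, 7, 14, 13, 8] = (2 5)(6 12 14 8)(7 10 9 11)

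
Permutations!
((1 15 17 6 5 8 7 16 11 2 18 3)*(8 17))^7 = (1 18 11 7 15 3 2 16 8)(5 17 6)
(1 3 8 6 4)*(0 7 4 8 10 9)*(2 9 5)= [7, 3, 9, 10, 1, 2, 8, 4, 6, 0, 5]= (0 7 4 1 3 10 5 2 9)(6 8)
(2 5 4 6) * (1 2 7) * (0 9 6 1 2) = (0 9 6 7 2 5 4 1) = [9, 0, 5, 3, 1, 4, 7, 2, 8, 6]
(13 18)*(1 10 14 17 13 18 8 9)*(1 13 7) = [0, 10, 2, 3, 4, 5, 6, 1, 9, 13, 14, 11, 12, 8, 17, 15, 16, 7, 18] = (18)(1 10 14 17 7)(8 9 13)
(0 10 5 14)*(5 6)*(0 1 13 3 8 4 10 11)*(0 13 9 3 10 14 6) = (0 11 13 10)(1 9 3 8 4 14)(5 6) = [11, 9, 2, 8, 14, 6, 5, 7, 4, 3, 0, 13, 12, 10, 1]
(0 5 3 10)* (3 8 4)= (0 5 8 4 3 10)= [5, 1, 2, 10, 3, 8, 6, 7, 4, 9, 0]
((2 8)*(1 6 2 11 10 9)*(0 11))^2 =((0 11 10 9 1 6 2 8))^2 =(0 10 1 2)(6 8 11 9)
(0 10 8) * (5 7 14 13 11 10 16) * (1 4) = (0 16 5 7 14 13 11 10 8)(1 4) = [16, 4, 2, 3, 1, 7, 6, 14, 0, 9, 8, 10, 12, 11, 13, 15, 5]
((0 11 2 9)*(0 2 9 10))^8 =(0 2 11 10 9)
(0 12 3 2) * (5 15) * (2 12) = (0 2)(3 12)(5 15) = [2, 1, 0, 12, 4, 15, 6, 7, 8, 9, 10, 11, 3, 13, 14, 5]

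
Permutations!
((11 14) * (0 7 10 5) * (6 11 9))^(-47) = ((0 7 10 5)(6 11 14 9))^(-47) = (0 7 10 5)(6 11 14 9)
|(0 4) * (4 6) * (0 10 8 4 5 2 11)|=|(0 6 5 2 11)(4 10 8)|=15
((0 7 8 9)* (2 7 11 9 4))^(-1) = ((0 11 9)(2 7 8 4))^(-1) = (0 9 11)(2 4 8 7)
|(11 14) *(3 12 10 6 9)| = 10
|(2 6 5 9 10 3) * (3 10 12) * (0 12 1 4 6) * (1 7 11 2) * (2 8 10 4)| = 40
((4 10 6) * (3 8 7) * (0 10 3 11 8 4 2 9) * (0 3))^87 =((0 10 6 2 9 3 4)(7 11 8))^87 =(11)(0 2 4 6 3 10 9)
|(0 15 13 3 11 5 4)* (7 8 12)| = |(0 15 13 3 11 5 4)(7 8 12)| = 21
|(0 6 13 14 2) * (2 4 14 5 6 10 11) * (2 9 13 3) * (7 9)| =|(0 10 11 7 9 13 5 6 3 2)(4 14)| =10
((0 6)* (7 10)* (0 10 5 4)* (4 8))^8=((0 6 10 7 5 8 4))^8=(0 6 10 7 5 8 4)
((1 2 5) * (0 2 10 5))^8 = (1 5 10)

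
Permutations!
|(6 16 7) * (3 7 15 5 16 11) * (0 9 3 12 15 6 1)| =|(0 9 3 7 1)(5 16 6 11 12 15)| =30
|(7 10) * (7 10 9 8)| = |(10)(7 9 8)| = 3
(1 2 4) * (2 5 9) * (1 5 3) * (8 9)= (1 3)(2 4 5 8 9)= [0, 3, 4, 1, 5, 8, 6, 7, 9, 2]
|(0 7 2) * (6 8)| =|(0 7 2)(6 8)| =6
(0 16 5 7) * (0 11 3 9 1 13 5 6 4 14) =(0 16 6 4 14)(1 13 5 7 11 3 9) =[16, 13, 2, 9, 14, 7, 4, 11, 8, 1, 10, 3, 12, 5, 0, 15, 6]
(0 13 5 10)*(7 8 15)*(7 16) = (0 13 5 10)(7 8 15 16) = [13, 1, 2, 3, 4, 10, 6, 8, 15, 9, 0, 11, 12, 5, 14, 16, 7]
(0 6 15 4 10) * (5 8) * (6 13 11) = (0 13 11 6 15 4 10)(5 8) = [13, 1, 2, 3, 10, 8, 15, 7, 5, 9, 0, 6, 12, 11, 14, 4]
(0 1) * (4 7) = (0 1)(4 7) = [1, 0, 2, 3, 7, 5, 6, 4]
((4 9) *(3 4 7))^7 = (3 7 9 4)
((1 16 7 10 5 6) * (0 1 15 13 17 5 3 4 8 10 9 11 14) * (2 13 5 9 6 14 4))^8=((0 1 16 7 6 15 5 14)(2 13 17 9 11 4 8 10 3))^8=(2 3 10 8 4 11 9 17 13)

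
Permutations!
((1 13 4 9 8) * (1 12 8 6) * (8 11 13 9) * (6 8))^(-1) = (1 6 4 13 11 12 8 9)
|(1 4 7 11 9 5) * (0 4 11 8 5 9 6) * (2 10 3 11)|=|(0 4 7 8 5 1 2 10 3 11 6)|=11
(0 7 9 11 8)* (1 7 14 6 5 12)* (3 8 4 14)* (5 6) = (0 3 8)(1 7 9 11 4 14 5 12) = [3, 7, 2, 8, 14, 12, 6, 9, 0, 11, 10, 4, 1, 13, 5]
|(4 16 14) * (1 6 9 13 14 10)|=|(1 6 9 13 14 4 16 10)|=8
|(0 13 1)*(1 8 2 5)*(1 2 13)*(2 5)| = 2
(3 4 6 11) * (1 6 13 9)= [0, 6, 2, 4, 13, 5, 11, 7, 8, 1, 10, 3, 12, 9]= (1 6 11 3 4 13 9)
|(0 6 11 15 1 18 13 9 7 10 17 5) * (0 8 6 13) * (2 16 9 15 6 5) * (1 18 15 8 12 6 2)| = 16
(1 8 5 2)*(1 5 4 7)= (1 8 4 7)(2 5)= [0, 8, 5, 3, 7, 2, 6, 1, 4]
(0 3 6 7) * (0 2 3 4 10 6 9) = (0 4 10 6 7 2 3 9) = [4, 1, 3, 9, 10, 5, 7, 2, 8, 0, 6]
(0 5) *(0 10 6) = (0 5 10 6) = [5, 1, 2, 3, 4, 10, 0, 7, 8, 9, 6]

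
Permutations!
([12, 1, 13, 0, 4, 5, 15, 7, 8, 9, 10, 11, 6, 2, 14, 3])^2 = (0 6 3 12 15)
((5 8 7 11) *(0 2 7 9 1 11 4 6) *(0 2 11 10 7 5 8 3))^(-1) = (0 3 5 2 6 4 7 10 1 9 8 11)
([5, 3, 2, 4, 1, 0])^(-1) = (0 5)(1 4 3)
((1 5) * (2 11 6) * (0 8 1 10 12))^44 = (0 1 10)(2 6 11)(5 12 8)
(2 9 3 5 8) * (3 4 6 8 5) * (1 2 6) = (1 2 9 4)(6 8) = [0, 2, 9, 3, 1, 5, 8, 7, 6, 4]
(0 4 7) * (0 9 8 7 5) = (0 4 5)(7 9 8) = [4, 1, 2, 3, 5, 0, 6, 9, 7, 8]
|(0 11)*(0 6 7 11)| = |(6 7 11)| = 3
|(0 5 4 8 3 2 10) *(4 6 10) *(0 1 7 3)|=10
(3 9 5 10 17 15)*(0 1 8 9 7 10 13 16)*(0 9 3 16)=(0 1 8 3 7 10 17 15 16 9 5 13)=[1, 8, 2, 7, 4, 13, 6, 10, 3, 5, 17, 11, 12, 0, 14, 16, 9, 15]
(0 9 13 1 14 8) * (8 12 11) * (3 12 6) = (0 9 13 1 14 6 3 12 11 8) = [9, 14, 2, 12, 4, 5, 3, 7, 0, 13, 10, 8, 11, 1, 6]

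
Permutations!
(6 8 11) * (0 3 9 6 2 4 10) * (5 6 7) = [3, 1, 4, 9, 10, 6, 8, 5, 11, 7, 0, 2] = (0 3 9 7 5 6 8 11 2 4 10)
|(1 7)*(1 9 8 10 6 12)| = 7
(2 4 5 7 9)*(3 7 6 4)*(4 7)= (2 3 4 5 6 7 9)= [0, 1, 3, 4, 5, 6, 7, 9, 8, 2]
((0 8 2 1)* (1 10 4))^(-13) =(0 1 4 10 2 8)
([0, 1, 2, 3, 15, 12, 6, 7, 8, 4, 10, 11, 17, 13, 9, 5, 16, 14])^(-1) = (4 9 14 17 12 5 15)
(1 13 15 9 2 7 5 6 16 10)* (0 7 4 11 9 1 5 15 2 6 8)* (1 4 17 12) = (0 7 15 4 11 9 6 16 10 5 8)(1 13 2 17 12) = [7, 13, 17, 3, 11, 8, 16, 15, 0, 6, 5, 9, 1, 2, 14, 4, 10, 12]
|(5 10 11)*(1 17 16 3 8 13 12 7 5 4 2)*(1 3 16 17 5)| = |(17)(1 5 10 11 4 2 3 8 13 12 7)| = 11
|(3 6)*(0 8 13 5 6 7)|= 7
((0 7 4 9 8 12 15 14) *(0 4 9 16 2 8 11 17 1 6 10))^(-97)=(0 10 6 1 17 11 9 7)(2 8 12 15 14 4 16)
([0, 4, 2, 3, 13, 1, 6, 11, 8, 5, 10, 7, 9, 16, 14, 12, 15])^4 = (1 15)(4 12)(5 16)(9 13)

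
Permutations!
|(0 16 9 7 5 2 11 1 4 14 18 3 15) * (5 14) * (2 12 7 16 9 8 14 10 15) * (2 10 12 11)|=36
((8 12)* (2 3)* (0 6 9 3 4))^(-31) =(0 4 2 3 9 6)(8 12)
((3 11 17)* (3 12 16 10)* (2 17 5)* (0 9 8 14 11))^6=(0 2)(3 5)(8 12)(9 17)(10 11)(14 16)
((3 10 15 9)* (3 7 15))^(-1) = ((3 10)(7 15 9))^(-1) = (3 10)(7 9 15)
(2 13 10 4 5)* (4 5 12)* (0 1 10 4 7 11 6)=(0 1 10 5 2 13 4 12 7 11 6)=[1, 10, 13, 3, 12, 2, 0, 11, 8, 9, 5, 6, 7, 4]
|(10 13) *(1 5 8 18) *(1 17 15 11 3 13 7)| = |(1 5 8 18 17 15 11 3 13 10 7)| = 11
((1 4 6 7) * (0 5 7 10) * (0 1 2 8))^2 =(0 7 8 5 2)(1 6)(4 10)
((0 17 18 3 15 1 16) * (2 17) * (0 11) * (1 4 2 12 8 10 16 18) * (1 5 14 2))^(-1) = ((0 12 8 10 16 11)(1 18 3 15 4)(2 17 5 14))^(-1) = (0 11 16 10 8 12)(1 4 15 3 18)(2 14 5 17)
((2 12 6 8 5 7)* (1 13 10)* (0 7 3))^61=((0 7 2 12 6 8 5 3)(1 13 10))^61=(0 8 2 3 6 7 5 12)(1 13 10)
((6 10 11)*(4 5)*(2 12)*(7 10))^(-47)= (2 12)(4 5)(6 7 10 11)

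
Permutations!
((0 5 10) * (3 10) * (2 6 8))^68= (10)(2 8 6)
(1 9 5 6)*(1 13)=[0, 9, 2, 3, 4, 6, 13, 7, 8, 5, 10, 11, 12, 1]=(1 9 5 6 13)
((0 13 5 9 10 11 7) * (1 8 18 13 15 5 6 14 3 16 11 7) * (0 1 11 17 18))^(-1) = ((0 15 5 9 10 7 1 8)(3 16 17 18 13 6 14))^(-1) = (0 8 1 7 10 9 5 15)(3 14 6 13 18 17 16)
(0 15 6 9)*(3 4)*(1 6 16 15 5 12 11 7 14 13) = (0 5 12 11 7 14 13 1 6 9)(3 4)(15 16) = [5, 6, 2, 4, 3, 12, 9, 14, 8, 0, 10, 7, 11, 1, 13, 16, 15]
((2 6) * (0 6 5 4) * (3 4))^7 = (0 6 2 5 3 4)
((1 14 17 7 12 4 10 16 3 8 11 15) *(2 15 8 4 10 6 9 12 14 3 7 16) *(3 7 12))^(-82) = (1 15 2 10 12 16 17 14 7)(3 6)(4 9)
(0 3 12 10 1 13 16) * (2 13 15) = [3, 15, 13, 12, 4, 5, 6, 7, 8, 9, 1, 11, 10, 16, 14, 2, 0] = (0 3 12 10 1 15 2 13 16)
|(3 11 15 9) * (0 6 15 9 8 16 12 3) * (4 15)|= |(0 6 4 15 8 16 12 3 11 9)|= 10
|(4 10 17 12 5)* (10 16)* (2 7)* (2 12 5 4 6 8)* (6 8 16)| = 10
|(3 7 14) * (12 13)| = 6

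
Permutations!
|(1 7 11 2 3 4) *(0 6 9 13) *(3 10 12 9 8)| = 13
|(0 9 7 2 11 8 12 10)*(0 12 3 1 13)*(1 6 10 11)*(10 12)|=|(0 9 7 2 1 13)(3 6 12 11 8)|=30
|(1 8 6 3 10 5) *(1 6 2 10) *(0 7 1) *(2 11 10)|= |(0 7 1 8 11 10 5 6 3)|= 9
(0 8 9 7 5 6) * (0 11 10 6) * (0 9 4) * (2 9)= [8, 1, 9, 3, 0, 2, 11, 5, 4, 7, 6, 10]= (0 8 4)(2 9 7 5)(6 11 10)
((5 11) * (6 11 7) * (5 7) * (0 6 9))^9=(0 9 7 11 6)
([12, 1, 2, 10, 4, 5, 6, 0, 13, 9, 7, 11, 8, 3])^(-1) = (0 7 10 3 13 8 12)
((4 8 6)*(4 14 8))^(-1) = (6 8 14)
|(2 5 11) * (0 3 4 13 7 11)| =|(0 3 4 13 7 11 2 5)| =8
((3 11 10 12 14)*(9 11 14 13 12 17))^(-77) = ((3 14)(9 11 10 17)(12 13))^(-77) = (3 14)(9 17 10 11)(12 13)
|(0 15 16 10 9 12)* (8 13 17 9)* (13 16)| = |(0 15 13 17 9 12)(8 16 10)| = 6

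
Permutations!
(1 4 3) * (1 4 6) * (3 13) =(1 6)(3 4 13) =[0, 6, 2, 4, 13, 5, 1, 7, 8, 9, 10, 11, 12, 3]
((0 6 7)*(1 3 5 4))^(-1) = (0 7 6)(1 4 5 3)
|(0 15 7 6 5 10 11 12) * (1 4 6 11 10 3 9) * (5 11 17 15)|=|(0 5 3 9 1 4 6 11 12)(7 17 15)|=9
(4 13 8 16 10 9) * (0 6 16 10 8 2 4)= (0 6 16 8 10 9)(2 4 13)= [6, 1, 4, 3, 13, 5, 16, 7, 10, 0, 9, 11, 12, 2, 14, 15, 8]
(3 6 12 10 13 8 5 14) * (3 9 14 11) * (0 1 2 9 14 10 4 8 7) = (14)(0 1 2 9 10 13 7)(3 6 12 4 8 5 11) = [1, 2, 9, 6, 8, 11, 12, 0, 5, 10, 13, 3, 4, 7, 14]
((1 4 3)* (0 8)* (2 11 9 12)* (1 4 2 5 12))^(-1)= ((0 8)(1 2 11 9)(3 4)(5 12))^(-1)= (0 8)(1 9 11 2)(3 4)(5 12)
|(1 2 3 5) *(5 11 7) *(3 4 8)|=|(1 2 4 8 3 11 7 5)|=8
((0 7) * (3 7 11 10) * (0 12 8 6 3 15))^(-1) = (0 15 10 11)(3 6 8 12 7)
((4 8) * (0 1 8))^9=(0 1 8 4)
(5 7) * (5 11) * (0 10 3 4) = [10, 1, 2, 4, 0, 7, 6, 11, 8, 9, 3, 5] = (0 10 3 4)(5 7 11)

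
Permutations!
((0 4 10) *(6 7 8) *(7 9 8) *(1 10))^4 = (10)(6 9 8)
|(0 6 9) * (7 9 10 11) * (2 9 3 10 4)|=20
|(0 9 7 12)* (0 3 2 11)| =7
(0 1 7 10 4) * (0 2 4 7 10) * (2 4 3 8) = (0 1 10 7)(2 3 8) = [1, 10, 3, 8, 4, 5, 6, 0, 2, 9, 7]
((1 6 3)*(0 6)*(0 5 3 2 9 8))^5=((0 6 2 9 8)(1 5 3))^5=(9)(1 3 5)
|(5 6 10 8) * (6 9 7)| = |(5 9 7 6 10 8)| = 6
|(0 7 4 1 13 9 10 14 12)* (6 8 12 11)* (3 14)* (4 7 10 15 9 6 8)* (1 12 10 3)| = 22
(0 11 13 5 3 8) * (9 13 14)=[11, 1, 2, 8, 4, 3, 6, 7, 0, 13, 10, 14, 12, 5, 9]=(0 11 14 9 13 5 3 8)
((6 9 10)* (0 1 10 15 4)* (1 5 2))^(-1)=(0 4 15 9 6 10 1 2 5)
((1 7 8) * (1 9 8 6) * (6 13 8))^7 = (1 7 13 8 9 6)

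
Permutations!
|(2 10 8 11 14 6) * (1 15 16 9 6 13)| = 11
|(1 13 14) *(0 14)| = 4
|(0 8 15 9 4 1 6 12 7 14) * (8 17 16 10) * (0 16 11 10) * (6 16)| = 20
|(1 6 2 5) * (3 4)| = 4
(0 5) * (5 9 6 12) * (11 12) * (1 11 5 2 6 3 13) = (0 9 3 13 1 11 12 2 6 5) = [9, 11, 6, 13, 4, 0, 5, 7, 8, 3, 10, 12, 2, 1]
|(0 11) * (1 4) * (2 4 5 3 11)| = 7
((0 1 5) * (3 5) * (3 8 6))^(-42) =((0 1 8 6 3 5))^(-42) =(8)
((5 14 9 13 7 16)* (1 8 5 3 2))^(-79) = ((1 8 5 14 9 13 7 16 3 2))^(-79) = (1 8 5 14 9 13 7 16 3 2)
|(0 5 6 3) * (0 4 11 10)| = 7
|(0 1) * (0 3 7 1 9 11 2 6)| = 15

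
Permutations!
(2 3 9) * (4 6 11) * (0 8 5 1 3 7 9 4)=(0 8 5 1 3 4 6 11)(2 7 9)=[8, 3, 7, 4, 6, 1, 11, 9, 5, 2, 10, 0]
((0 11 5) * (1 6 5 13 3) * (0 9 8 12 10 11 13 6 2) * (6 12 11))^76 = ((0 13 3 1 2)(5 9 8 11 12 10 6))^76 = (0 13 3 1 2)(5 6 10 12 11 8 9)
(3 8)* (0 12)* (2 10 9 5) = [12, 1, 10, 8, 4, 2, 6, 7, 3, 5, 9, 11, 0] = (0 12)(2 10 9 5)(3 8)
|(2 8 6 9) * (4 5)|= |(2 8 6 9)(4 5)|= 4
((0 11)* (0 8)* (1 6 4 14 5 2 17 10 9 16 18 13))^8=(0 8 11)(1 9 5)(2 6 16)(4 18 17)(10 14 13)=((0 11 8)(1 6 4 14 5 2 17 10 9 16 18 13))^8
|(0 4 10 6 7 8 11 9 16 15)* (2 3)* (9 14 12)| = 12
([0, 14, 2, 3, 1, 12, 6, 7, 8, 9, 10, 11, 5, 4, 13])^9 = (1 14 13 4)(5 12)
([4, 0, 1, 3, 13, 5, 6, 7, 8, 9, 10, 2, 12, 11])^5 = [1, 2, 11, 3, 0, 5, 6, 7, 8, 9, 10, 13, 12, 4]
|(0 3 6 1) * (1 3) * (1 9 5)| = |(0 9 5 1)(3 6)| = 4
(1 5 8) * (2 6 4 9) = (1 5 8)(2 6 4 9) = [0, 5, 6, 3, 9, 8, 4, 7, 1, 2]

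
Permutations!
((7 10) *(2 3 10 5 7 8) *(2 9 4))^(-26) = (2 9 10)(3 4 8)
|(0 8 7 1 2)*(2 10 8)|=4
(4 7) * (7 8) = [0, 1, 2, 3, 8, 5, 6, 4, 7] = (4 8 7)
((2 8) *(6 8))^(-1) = (2 8 6)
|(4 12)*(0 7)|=2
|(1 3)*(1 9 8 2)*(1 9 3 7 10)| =3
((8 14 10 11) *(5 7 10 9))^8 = ((5 7 10 11 8 14 9))^8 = (5 7 10 11 8 14 9)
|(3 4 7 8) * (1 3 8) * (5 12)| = 4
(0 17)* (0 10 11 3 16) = (0 17 10 11 3 16) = [17, 1, 2, 16, 4, 5, 6, 7, 8, 9, 11, 3, 12, 13, 14, 15, 0, 10]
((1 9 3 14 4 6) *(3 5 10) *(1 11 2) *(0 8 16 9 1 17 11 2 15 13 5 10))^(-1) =(0 5 13 15 11 17 2 6 4 14 3 10 9 16 8)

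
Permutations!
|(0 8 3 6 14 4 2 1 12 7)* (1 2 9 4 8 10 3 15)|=|(0 10 3 6 14 8 15 1 12 7)(4 9)|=10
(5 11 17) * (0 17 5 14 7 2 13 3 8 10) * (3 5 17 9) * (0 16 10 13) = (0 9 3 8 13 5 11 17 14 7 2)(10 16) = [9, 1, 0, 8, 4, 11, 6, 2, 13, 3, 16, 17, 12, 5, 7, 15, 10, 14]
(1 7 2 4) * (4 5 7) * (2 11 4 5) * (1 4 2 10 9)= (1 5 7 11 2 10 9)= [0, 5, 10, 3, 4, 7, 6, 11, 8, 1, 9, 2]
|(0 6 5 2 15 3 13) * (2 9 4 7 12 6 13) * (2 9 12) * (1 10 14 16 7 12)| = 26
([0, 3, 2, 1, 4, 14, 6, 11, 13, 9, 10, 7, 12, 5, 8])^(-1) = [0, 3, 2, 1, 4, 13, 6, 11, 14, 9, 10, 7, 12, 8, 5]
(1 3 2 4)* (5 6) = (1 3 2 4)(5 6) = [0, 3, 4, 2, 1, 6, 5]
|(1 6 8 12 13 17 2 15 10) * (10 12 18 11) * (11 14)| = |(1 6 8 18 14 11 10)(2 15 12 13 17)| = 35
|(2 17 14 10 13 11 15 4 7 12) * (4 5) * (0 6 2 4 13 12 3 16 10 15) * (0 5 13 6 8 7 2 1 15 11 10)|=|(0 8 7 3 16)(1 15 13 10 12 4 2 17 14 11 5 6)|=60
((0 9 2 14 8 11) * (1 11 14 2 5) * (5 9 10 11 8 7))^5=(14)(0 11 10)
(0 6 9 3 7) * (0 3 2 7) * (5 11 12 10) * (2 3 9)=(0 6 2 7 9 3)(5 11 12 10)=[6, 1, 7, 0, 4, 11, 2, 9, 8, 3, 5, 12, 10]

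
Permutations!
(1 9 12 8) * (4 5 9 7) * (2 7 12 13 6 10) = (1 12 8)(2 7 4 5 9 13 6 10) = [0, 12, 7, 3, 5, 9, 10, 4, 1, 13, 2, 11, 8, 6]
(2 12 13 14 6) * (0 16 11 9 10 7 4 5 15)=[16, 1, 12, 3, 5, 15, 2, 4, 8, 10, 7, 9, 13, 14, 6, 0, 11]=(0 16 11 9 10 7 4 5 15)(2 12 13 14 6)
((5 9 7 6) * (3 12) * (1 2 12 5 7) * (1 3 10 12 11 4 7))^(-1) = (1 6 7 4 11 2)(3 9 5)(10 12)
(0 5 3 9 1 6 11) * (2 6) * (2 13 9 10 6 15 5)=(0 2 15 5 3 10 6 11)(1 13 9)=[2, 13, 15, 10, 4, 3, 11, 7, 8, 1, 6, 0, 12, 9, 14, 5]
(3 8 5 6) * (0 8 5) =[8, 1, 2, 5, 4, 6, 3, 7, 0] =(0 8)(3 5 6)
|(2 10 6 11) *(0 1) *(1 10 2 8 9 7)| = 8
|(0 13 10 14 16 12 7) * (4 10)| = 8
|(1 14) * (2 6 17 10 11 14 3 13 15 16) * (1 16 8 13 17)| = |(1 3 17 10 11 14 16 2 6)(8 13 15)| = 9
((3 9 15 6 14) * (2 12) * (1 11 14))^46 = ((1 11 14 3 9 15 6)(2 12))^46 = (1 9 11 15 14 6 3)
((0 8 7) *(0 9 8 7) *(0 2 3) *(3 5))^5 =(0 5 8 7 3 2 9)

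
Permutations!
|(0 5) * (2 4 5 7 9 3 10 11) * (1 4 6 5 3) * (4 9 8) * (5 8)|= 42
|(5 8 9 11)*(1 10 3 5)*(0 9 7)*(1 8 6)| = 5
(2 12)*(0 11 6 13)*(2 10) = (0 11 6 13)(2 12 10) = [11, 1, 12, 3, 4, 5, 13, 7, 8, 9, 2, 6, 10, 0]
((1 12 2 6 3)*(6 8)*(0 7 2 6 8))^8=(12)(0 2 7)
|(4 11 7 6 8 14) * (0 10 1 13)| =12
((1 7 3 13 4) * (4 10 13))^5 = ((1 7 3 4)(10 13))^5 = (1 7 3 4)(10 13)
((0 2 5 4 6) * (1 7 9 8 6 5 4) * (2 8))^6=(9)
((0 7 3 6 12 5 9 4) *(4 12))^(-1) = ((0 7 3 6 4)(5 9 12))^(-1) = (0 4 6 3 7)(5 12 9)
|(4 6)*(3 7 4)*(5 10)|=|(3 7 4 6)(5 10)|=4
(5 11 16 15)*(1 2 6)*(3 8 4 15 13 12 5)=[0, 2, 6, 8, 15, 11, 1, 7, 4, 9, 10, 16, 5, 12, 14, 3, 13]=(1 2 6)(3 8 4 15)(5 11 16 13 12)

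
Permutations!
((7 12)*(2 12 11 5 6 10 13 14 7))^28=((2 12)(5 6 10 13 14 7 11))^28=(14)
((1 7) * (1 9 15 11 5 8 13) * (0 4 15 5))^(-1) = ((0 4 15 11)(1 7 9 5 8 13))^(-1) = (0 11 15 4)(1 13 8 5 9 7)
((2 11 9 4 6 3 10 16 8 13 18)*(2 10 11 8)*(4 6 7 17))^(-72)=(18)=((2 8 13 18 10 16)(3 11 9 6)(4 7 17))^(-72)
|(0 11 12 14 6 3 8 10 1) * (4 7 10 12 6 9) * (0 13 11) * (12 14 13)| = |(1 12 13 11 6 3 8 14 9 4 7 10)| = 12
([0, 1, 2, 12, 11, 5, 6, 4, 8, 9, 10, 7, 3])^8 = [0, 1, 2, 3, 7, 5, 6, 11, 8, 9, 10, 4, 12]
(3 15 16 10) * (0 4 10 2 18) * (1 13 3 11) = (0 4 10 11 1 13 3 15 16 2 18) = [4, 13, 18, 15, 10, 5, 6, 7, 8, 9, 11, 1, 12, 3, 14, 16, 2, 17, 0]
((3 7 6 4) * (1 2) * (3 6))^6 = ((1 2)(3 7)(4 6))^6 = (7)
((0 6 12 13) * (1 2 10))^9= (0 6 12 13)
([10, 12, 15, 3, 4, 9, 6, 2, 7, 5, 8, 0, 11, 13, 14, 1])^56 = [8, 11, 1, 3, 4, 5, 6, 15, 2, 9, 7, 10, 0, 13, 14, 12]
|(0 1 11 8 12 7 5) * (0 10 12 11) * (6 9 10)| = 6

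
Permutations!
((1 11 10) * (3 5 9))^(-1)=((1 11 10)(3 5 9))^(-1)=(1 10 11)(3 9 5)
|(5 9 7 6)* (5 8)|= |(5 9 7 6 8)|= 5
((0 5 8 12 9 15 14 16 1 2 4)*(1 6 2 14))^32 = (0 16 9)(1 8 2)(4 14 12)(5 6 15)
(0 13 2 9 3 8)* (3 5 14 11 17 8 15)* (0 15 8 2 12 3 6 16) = (0 13 12 3 8 15 6 16)(2 9 5 14 11 17) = [13, 1, 9, 8, 4, 14, 16, 7, 15, 5, 10, 17, 3, 12, 11, 6, 0, 2]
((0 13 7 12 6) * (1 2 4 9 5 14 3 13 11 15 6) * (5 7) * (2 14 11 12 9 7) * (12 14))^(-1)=((0 14 3 13 5 11 15 6)(1 12)(2 4 7 9))^(-1)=(0 6 15 11 5 13 3 14)(1 12)(2 9 7 4)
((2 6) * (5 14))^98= (14)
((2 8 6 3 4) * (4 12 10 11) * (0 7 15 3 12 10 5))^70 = (0 12 8 4 10 15)(2 11 3 7 5 6)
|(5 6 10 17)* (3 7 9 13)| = 4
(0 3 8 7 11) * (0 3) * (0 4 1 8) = (0 4 1 8 7 11 3) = [4, 8, 2, 0, 1, 5, 6, 11, 7, 9, 10, 3]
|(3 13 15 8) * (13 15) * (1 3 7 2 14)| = |(1 3 15 8 7 2 14)| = 7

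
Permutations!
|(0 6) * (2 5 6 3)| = 5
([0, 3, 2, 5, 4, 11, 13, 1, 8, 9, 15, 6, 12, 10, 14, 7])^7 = [0, 15, 2, 7, 4, 1, 5, 10, 8, 9, 6, 3, 12, 11, 14, 13]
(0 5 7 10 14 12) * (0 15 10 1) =(0 5 7 1)(10 14 12 15) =[5, 0, 2, 3, 4, 7, 6, 1, 8, 9, 14, 11, 15, 13, 12, 10]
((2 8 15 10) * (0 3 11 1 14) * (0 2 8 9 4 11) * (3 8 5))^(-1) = (0 3 5 10 15 8)(1 11 4 9 2 14)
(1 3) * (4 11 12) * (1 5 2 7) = [0, 3, 7, 5, 11, 2, 6, 1, 8, 9, 10, 12, 4] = (1 3 5 2 7)(4 11 12)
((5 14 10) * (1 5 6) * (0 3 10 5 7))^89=((0 3 10 6 1 7)(5 14))^89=(0 7 1 6 10 3)(5 14)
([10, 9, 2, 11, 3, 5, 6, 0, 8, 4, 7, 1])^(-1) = (0 7 10)(1 11 3 4 9)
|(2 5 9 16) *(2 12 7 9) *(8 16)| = 10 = |(2 5)(7 9 8 16 12)|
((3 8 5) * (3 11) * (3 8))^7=(5 11 8)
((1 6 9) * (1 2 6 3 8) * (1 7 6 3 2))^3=((1 2 3 8 7 6 9))^3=(1 8 9 3 6 2 7)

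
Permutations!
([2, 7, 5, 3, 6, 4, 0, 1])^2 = (7)(0 5 6 2 4)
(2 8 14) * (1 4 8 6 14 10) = (1 4 8 10)(2 6 14) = [0, 4, 6, 3, 8, 5, 14, 7, 10, 9, 1, 11, 12, 13, 2]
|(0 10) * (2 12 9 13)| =|(0 10)(2 12 9 13)| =4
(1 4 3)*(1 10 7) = (1 4 3 10 7) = [0, 4, 2, 10, 3, 5, 6, 1, 8, 9, 7]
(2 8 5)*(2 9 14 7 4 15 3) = (2 8 5 9 14 7 4 15 3) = [0, 1, 8, 2, 15, 9, 6, 4, 5, 14, 10, 11, 12, 13, 7, 3]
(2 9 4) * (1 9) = [0, 9, 1, 3, 2, 5, 6, 7, 8, 4] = (1 9 4 2)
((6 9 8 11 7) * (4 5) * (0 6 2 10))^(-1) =(0 10 2 7 11 8 9 6)(4 5)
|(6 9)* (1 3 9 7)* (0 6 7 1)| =6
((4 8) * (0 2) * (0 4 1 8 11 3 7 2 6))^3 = ((0 6)(1 8)(2 4 11 3 7))^3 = (0 6)(1 8)(2 3 4 7 11)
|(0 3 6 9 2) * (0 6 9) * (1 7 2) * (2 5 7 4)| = 14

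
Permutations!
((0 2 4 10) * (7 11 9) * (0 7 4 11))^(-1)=((0 2 11 9 4 10 7))^(-1)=(0 7 10 4 9 11 2)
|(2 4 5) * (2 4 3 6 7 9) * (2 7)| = 6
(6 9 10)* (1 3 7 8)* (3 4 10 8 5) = (1 4 10 6 9 8)(3 7 5) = [0, 4, 2, 7, 10, 3, 9, 5, 1, 8, 6]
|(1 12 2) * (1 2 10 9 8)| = 5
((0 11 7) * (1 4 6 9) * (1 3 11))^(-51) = (0 3 4 7 9 1 11 6)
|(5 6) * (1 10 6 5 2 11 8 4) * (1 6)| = 10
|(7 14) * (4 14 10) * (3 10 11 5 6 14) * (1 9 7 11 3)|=12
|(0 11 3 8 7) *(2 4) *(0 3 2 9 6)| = 6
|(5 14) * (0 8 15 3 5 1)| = 7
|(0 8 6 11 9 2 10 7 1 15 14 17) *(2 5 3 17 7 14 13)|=56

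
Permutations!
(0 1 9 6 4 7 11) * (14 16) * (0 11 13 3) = [1, 9, 2, 0, 7, 5, 4, 13, 8, 6, 10, 11, 12, 3, 16, 15, 14] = (0 1 9 6 4 7 13 3)(14 16)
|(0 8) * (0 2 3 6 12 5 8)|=6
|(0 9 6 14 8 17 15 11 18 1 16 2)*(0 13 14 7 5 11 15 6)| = 12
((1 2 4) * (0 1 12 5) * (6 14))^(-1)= ((0 1 2 4 12 5)(6 14))^(-1)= (0 5 12 4 2 1)(6 14)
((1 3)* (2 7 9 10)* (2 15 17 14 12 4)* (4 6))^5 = ((1 3)(2 7 9 10 15 17 14 12 6 4))^5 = (1 3)(2 17)(4 15)(6 10)(7 14)(9 12)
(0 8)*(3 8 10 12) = (0 10 12 3 8) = [10, 1, 2, 8, 4, 5, 6, 7, 0, 9, 12, 11, 3]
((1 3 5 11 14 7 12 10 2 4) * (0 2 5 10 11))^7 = (7 14 11 12)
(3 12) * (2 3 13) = (2 3 12 13) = [0, 1, 3, 12, 4, 5, 6, 7, 8, 9, 10, 11, 13, 2]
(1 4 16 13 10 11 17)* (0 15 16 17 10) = (0 15 16 13)(1 4 17)(10 11) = [15, 4, 2, 3, 17, 5, 6, 7, 8, 9, 11, 10, 12, 0, 14, 16, 13, 1]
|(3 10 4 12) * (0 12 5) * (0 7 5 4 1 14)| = 6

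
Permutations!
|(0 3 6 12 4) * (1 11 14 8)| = |(0 3 6 12 4)(1 11 14 8)| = 20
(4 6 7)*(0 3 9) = [3, 1, 2, 9, 6, 5, 7, 4, 8, 0] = (0 3 9)(4 6 7)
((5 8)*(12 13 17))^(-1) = ((5 8)(12 13 17))^(-1) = (5 8)(12 17 13)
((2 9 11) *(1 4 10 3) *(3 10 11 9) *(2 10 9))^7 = (11)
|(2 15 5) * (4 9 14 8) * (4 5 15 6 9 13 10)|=6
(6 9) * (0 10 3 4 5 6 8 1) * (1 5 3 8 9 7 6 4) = (0 10 8 5 4 3 1)(6 7) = [10, 0, 2, 1, 3, 4, 7, 6, 5, 9, 8]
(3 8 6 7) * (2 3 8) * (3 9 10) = [0, 1, 9, 2, 4, 5, 7, 8, 6, 10, 3] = (2 9 10 3)(6 7 8)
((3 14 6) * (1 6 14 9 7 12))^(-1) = (14)(1 12 7 9 3 6)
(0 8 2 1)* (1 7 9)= (0 8 2 7 9 1)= [8, 0, 7, 3, 4, 5, 6, 9, 2, 1]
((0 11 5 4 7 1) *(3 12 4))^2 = ((0 11 5 3 12 4 7 1))^2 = (0 5 12 7)(1 11 3 4)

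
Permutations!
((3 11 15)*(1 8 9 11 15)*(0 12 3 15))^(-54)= ((15)(0 12 3)(1 8 9 11))^(-54)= (15)(1 9)(8 11)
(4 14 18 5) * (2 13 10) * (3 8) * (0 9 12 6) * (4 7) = (0 9 12 6)(2 13 10)(3 8)(4 14 18 5 7) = [9, 1, 13, 8, 14, 7, 0, 4, 3, 12, 2, 11, 6, 10, 18, 15, 16, 17, 5]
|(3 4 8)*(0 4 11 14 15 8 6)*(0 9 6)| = 10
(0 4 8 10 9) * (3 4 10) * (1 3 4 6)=[10, 3, 2, 6, 8, 5, 1, 7, 4, 0, 9]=(0 10 9)(1 3 6)(4 8)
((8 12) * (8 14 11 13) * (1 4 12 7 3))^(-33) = (1 14 8)(3 12 13)(4 11 7)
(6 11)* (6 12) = (6 11 12) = [0, 1, 2, 3, 4, 5, 11, 7, 8, 9, 10, 12, 6]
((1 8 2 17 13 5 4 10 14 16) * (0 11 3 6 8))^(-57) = (0 1 16 14 10 4 5 13 17 2 8 6 3 11)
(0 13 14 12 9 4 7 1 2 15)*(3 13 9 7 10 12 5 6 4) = (0 9 3 13 14 5 6 4 10 12 7 1 2 15) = [9, 2, 15, 13, 10, 6, 4, 1, 8, 3, 12, 11, 7, 14, 5, 0]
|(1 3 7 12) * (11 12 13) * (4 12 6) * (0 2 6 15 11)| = |(0 2 6 4 12 1 3 7 13)(11 15)| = 18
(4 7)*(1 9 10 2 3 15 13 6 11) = (1 9 10 2 3 15 13 6 11)(4 7) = [0, 9, 3, 15, 7, 5, 11, 4, 8, 10, 2, 1, 12, 6, 14, 13]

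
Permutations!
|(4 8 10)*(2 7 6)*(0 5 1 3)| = |(0 5 1 3)(2 7 6)(4 8 10)| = 12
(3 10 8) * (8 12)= [0, 1, 2, 10, 4, 5, 6, 7, 3, 9, 12, 11, 8]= (3 10 12 8)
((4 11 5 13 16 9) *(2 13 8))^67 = ((2 13 16 9 4 11 5 8))^67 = (2 9 5 13 4 8 16 11)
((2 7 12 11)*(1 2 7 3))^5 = (1 3 2)(7 11 12)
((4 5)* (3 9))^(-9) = (3 9)(4 5)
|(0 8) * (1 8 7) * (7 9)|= 5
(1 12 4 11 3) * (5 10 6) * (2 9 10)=(1 12 4 11 3)(2 9 10 6 5)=[0, 12, 9, 1, 11, 2, 5, 7, 8, 10, 6, 3, 4]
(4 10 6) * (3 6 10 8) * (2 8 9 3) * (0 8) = [8, 1, 0, 6, 9, 5, 4, 7, 2, 3, 10] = (10)(0 8 2)(3 6 4 9)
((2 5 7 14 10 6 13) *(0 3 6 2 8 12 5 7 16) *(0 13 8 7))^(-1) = (0 2 10 14 7 13 16 5 12 8 6 3) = ((0 3 6 8 12 5 16 13 7 14 10 2))^(-1)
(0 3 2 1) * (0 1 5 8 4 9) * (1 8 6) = (0 3 2 5 6 1 8 4 9) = [3, 8, 5, 2, 9, 6, 1, 7, 4, 0]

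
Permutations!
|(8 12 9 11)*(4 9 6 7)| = |(4 9 11 8 12 6 7)| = 7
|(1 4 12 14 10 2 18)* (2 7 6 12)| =20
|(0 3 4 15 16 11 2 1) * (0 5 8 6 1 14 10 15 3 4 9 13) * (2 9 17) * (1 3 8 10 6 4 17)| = 14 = |(0 17 2 14 6 3 1 5 10 15 16 11 9 13)(4 8)|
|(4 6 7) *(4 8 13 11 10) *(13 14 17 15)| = 10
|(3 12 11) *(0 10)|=6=|(0 10)(3 12 11)|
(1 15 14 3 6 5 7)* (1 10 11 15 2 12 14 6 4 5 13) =[0, 2, 12, 4, 5, 7, 13, 10, 8, 9, 11, 15, 14, 1, 3, 6] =(1 2 12 14 3 4 5 7 10 11 15 6 13)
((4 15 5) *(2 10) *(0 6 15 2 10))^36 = ((0 6 15 5 4 2))^36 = (15)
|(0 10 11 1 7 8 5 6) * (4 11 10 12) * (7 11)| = |(0 12 4 7 8 5 6)(1 11)| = 14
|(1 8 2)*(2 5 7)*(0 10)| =10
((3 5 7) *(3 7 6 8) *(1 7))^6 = ((1 7)(3 5 6 8))^6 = (3 6)(5 8)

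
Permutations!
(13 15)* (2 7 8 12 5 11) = (2 7 8 12 5 11)(13 15) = [0, 1, 7, 3, 4, 11, 6, 8, 12, 9, 10, 2, 5, 15, 14, 13]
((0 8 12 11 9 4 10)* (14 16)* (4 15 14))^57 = (0 16 9 8 4 15 12 10 14 11)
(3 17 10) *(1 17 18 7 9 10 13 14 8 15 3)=[0, 17, 2, 18, 4, 5, 6, 9, 15, 10, 1, 11, 12, 14, 8, 3, 16, 13, 7]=(1 17 13 14 8 15 3 18 7 9 10)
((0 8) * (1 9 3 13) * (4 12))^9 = (0 8)(1 9 3 13)(4 12)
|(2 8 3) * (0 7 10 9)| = |(0 7 10 9)(2 8 3)| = 12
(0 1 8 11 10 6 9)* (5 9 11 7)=(0 1 8 7 5 9)(6 11 10)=[1, 8, 2, 3, 4, 9, 11, 5, 7, 0, 6, 10]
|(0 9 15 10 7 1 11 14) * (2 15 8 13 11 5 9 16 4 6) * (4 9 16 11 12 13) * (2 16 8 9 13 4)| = |(0 11 14)(1 5 8 2 15 10 7)(4 6 16 13 12)| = 105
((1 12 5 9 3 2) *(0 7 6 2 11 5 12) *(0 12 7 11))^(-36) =((0 11 5 9 3)(1 12 7 6 2))^(-36) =(0 3 9 5 11)(1 2 6 7 12)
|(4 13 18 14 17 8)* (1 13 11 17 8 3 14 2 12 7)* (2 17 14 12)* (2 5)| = 28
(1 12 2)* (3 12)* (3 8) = (1 8 3 12 2) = [0, 8, 1, 12, 4, 5, 6, 7, 3, 9, 10, 11, 2]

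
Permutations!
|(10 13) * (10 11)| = |(10 13 11)| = 3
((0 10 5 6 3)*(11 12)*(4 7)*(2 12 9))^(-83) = ((0 10 5 6 3)(2 12 11 9)(4 7))^(-83) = (0 5 3 10 6)(2 12 11 9)(4 7)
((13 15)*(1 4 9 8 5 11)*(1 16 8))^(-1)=((1 4 9)(5 11 16 8)(13 15))^(-1)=(1 9 4)(5 8 16 11)(13 15)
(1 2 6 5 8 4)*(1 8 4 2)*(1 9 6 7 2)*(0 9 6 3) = (0 9 3)(1 6 5 4 8)(2 7) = [9, 6, 7, 0, 8, 4, 5, 2, 1, 3]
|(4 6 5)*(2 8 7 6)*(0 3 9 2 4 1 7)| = 20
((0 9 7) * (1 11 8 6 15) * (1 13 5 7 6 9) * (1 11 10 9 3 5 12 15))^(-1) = (0 7 5 3 8 11)(1 6 9 10)(12 13 15)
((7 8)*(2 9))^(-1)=(2 9)(7 8)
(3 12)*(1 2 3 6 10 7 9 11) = (1 2 3 12 6 10 7 9 11) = [0, 2, 3, 12, 4, 5, 10, 9, 8, 11, 7, 1, 6]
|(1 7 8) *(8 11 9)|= 5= |(1 7 11 9 8)|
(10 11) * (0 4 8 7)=(0 4 8 7)(10 11)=[4, 1, 2, 3, 8, 5, 6, 0, 7, 9, 11, 10]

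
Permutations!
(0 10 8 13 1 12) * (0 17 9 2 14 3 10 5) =(0 5)(1 12 17 9 2 14 3 10 8 13) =[5, 12, 14, 10, 4, 0, 6, 7, 13, 2, 8, 11, 17, 1, 3, 15, 16, 9]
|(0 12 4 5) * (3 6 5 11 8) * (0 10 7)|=|(0 12 4 11 8 3 6 5 10 7)|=10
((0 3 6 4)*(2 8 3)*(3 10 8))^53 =((0 2 3 6 4)(8 10))^53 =(0 6 2 4 3)(8 10)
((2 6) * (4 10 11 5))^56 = (11)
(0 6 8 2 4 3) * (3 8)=(0 6 3)(2 4 8)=[6, 1, 4, 0, 8, 5, 3, 7, 2]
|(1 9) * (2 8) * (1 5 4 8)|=6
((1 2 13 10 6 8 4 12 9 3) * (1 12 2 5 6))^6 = ((1 5 6 8 4 2 13 10)(3 12 9))^6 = (1 13 4 6)(2 8 5 10)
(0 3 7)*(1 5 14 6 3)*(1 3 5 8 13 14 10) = (0 3 7)(1 8 13 14 6 5 10) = [3, 8, 2, 7, 4, 10, 5, 0, 13, 9, 1, 11, 12, 14, 6]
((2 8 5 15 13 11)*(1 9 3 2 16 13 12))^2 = (1 3 8 15)(2 5 12 9)(11 13 16)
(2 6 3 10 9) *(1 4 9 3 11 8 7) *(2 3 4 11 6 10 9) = (1 11 8 7)(2 10 4)(3 9) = [0, 11, 10, 9, 2, 5, 6, 1, 7, 3, 4, 8]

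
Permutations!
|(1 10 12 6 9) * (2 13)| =10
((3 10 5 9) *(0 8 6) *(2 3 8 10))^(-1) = (0 6 8 9 5 10)(2 3)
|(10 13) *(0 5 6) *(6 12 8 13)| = 7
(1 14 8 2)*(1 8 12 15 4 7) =(1 14 12 15 4 7)(2 8) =[0, 14, 8, 3, 7, 5, 6, 1, 2, 9, 10, 11, 15, 13, 12, 4]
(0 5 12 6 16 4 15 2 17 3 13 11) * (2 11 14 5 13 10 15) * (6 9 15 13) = (0 6 16 4 2 17 3 10 13 14 5 12 9 15 11) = [6, 1, 17, 10, 2, 12, 16, 7, 8, 15, 13, 0, 9, 14, 5, 11, 4, 3]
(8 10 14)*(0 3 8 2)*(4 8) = (0 3 4 8 10 14 2) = [3, 1, 0, 4, 8, 5, 6, 7, 10, 9, 14, 11, 12, 13, 2]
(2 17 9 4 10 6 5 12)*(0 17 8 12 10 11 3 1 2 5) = (0 17 9 4 11 3 1 2 8 12 5 10 6) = [17, 2, 8, 1, 11, 10, 0, 7, 12, 4, 6, 3, 5, 13, 14, 15, 16, 9]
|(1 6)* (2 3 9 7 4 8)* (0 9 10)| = |(0 9 7 4 8 2 3 10)(1 6)| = 8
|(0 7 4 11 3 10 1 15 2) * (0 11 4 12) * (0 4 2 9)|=|(0 7 12 4 2 11 3 10 1 15 9)|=11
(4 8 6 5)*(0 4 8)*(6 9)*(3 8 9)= (0 4)(3 8)(5 9 6)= [4, 1, 2, 8, 0, 9, 5, 7, 3, 6]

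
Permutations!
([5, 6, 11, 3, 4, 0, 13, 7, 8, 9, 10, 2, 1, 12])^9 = [5, 6, 11, 3, 4, 0, 13, 7, 8, 9, 10, 2, 1, 12]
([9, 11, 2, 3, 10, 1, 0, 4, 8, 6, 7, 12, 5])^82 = (0 9 6)(1 12)(4 10 7)(5 11)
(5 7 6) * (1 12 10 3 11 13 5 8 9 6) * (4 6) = (1 12 10 3 11 13 5 7)(4 6 8 9) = [0, 12, 2, 11, 6, 7, 8, 1, 9, 4, 3, 13, 10, 5]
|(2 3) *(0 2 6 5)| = |(0 2 3 6 5)| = 5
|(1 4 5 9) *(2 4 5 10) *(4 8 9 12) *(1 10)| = |(1 5 12 4)(2 8 9 10)| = 4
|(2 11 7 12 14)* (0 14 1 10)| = 8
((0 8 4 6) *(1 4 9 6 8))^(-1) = ((0 1 4 8 9 6))^(-1) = (0 6 9 8 4 1)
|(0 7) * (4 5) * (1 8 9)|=6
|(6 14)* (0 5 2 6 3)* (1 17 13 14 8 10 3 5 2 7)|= |(0 2 6 8 10 3)(1 17 13 14 5 7)|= 6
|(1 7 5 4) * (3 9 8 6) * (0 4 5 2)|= 20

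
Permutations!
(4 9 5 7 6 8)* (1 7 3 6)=(1 7)(3 6 8 4 9 5)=[0, 7, 2, 6, 9, 3, 8, 1, 4, 5]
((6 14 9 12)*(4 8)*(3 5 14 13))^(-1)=((3 5 14 9 12 6 13)(4 8))^(-1)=(3 13 6 12 9 14 5)(4 8)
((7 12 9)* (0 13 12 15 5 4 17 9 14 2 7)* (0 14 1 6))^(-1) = (0 6 1 12 13)(2 14 9 17 4 5 15 7)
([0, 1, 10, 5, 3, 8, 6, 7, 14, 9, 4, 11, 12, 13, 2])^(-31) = [0, 1, 5, 2, 14, 10, 6, 7, 4, 9, 8, 11, 12, 13, 3]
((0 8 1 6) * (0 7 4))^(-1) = ((0 8 1 6 7 4))^(-1) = (0 4 7 6 1 8)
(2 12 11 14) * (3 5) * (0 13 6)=(0 13 6)(2 12 11 14)(3 5)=[13, 1, 12, 5, 4, 3, 0, 7, 8, 9, 10, 14, 11, 6, 2]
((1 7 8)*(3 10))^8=(10)(1 8 7)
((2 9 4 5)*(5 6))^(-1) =((2 9 4 6 5))^(-1) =(2 5 6 4 9)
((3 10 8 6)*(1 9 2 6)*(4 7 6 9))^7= ((1 4 7 6 3 10 8)(2 9))^7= (10)(2 9)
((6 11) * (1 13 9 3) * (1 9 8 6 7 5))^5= (1 7 6 13 5 11 8)(3 9)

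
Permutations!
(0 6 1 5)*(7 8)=(0 6 1 5)(7 8)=[6, 5, 2, 3, 4, 0, 1, 8, 7]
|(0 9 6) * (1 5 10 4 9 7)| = |(0 7 1 5 10 4 9 6)| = 8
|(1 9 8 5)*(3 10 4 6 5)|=8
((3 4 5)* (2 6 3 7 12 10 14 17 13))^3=(2 4 12 17 6 5 10 13 3 7 14)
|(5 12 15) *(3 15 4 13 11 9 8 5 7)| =21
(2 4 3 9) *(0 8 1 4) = (0 8 1 4 3 9 2) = [8, 4, 0, 9, 3, 5, 6, 7, 1, 2]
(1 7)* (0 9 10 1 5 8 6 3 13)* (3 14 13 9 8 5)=(0 8 6 14 13)(1 7 3 9 10)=[8, 7, 2, 9, 4, 5, 14, 3, 6, 10, 1, 11, 12, 0, 13]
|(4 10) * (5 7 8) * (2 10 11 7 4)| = |(2 10)(4 11 7 8 5)| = 10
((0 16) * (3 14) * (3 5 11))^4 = (16)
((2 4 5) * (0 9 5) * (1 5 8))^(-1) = (0 4 2 5 1 8 9)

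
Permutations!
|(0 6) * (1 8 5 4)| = |(0 6)(1 8 5 4)| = 4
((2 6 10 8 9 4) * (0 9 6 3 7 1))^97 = (0 1 7 3 2 4 9)(6 10 8) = ((0 9 4 2 3 7 1)(6 10 8))^97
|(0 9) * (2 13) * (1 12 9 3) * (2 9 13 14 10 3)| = 9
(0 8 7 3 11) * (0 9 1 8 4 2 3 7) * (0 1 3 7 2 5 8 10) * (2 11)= (0 4 5 8 1 10)(2 7 11 9 3)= [4, 10, 7, 2, 5, 8, 6, 11, 1, 3, 0, 9]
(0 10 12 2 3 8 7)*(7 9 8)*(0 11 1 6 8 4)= [10, 6, 3, 7, 0, 5, 8, 11, 9, 4, 12, 1, 2]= (0 10 12 2 3 7 11 1 6 8 9 4)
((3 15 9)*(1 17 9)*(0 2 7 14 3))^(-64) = (0 9 17 1 15 3 14 7 2)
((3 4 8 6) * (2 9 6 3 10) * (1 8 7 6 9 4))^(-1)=(1 3 8)(2 10 6 7 4)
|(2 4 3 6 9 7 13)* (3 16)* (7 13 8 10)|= |(2 4 16 3 6 9 13)(7 8 10)|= 21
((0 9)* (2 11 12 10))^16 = ((0 9)(2 11 12 10))^16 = (12)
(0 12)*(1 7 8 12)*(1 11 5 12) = [11, 7, 2, 3, 4, 12, 6, 8, 1, 9, 10, 5, 0] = (0 11 5 12)(1 7 8)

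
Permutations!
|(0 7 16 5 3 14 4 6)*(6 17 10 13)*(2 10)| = |(0 7 16 5 3 14 4 17 2 10 13 6)| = 12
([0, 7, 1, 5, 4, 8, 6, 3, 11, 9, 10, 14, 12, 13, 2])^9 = [0, 7, 1, 5, 4, 8, 6, 3, 11, 9, 10, 14, 12, 13, 2]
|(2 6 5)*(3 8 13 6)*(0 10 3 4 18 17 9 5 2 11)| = |(0 10 3 8 13 6 2 4 18 17 9 5 11)| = 13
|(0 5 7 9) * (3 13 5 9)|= 4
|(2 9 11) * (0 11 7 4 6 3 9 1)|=|(0 11 2 1)(3 9 7 4 6)|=20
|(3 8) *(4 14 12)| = 6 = |(3 8)(4 14 12)|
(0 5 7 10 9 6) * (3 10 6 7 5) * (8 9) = (0 3 10 8 9 7 6) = [3, 1, 2, 10, 4, 5, 0, 6, 9, 7, 8]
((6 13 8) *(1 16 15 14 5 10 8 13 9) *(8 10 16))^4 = (16)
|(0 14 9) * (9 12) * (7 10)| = 4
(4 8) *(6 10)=(4 8)(6 10)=[0, 1, 2, 3, 8, 5, 10, 7, 4, 9, 6]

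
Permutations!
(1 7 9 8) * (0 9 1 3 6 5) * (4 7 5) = (0 9 8 3 6 4 7 1 5) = [9, 5, 2, 6, 7, 0, 4, 1, 3, 8]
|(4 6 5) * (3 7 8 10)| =|(3 7 8 10)(4 6 5)| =12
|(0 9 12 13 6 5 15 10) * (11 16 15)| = |(0 9 12 13 6 5 11 16 15 10)| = 10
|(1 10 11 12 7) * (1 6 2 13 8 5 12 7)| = |(1 10 11 7 6 2 13 8 5 12)| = 10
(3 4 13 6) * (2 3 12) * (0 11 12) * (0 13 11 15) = (0 15)(2 3 4 11 12)(6 13) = [15, 1, 3, 4, 11, 5, 13, 7, 8, 9, 10, 12, 2, 6, 14, 0]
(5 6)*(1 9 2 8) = (1 9 2 8)(5 6) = [0, 9, 8, 3, 4, 6, 5, 7, 1, 2]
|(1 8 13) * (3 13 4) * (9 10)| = |(1 8 4 3 13)(9 10)| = 10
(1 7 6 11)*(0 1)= (0 1 7 6 11)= [1, 7, 2, 3, 4, 5, 11, 6, 8, 9, 10, 0]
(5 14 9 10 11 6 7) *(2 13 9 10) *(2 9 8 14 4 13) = (4 13 8 14 10 11 6 7 5) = [0, 1, 2, 3, 13, 4, 7, 5, 14, 9, 11, 6, 12, 8, 10]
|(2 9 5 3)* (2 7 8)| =|(2 9 5 3 7 8)| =6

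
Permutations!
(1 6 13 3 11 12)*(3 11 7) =(1 6 13 11 12)(3 7) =[0, 6, 2, 7, 4, 5, 13, 3, 8, 9, 10, 12, 1, 11]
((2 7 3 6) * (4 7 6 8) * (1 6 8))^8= (1 6 2 8 4 7 3)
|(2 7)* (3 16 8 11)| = 4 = |(2 7)(3 16 8 11)|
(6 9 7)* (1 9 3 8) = [0, 9, 2, 8, 4, 5, 3, 6, 1, 7] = (1 9 7 6 3 8)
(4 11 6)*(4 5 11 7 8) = [0, 1, 2, 3, 7, 11, 5, 8, 4, 9, 10, 6] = (4 7 8)(5 11 6)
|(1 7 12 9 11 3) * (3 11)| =|(1 7 12 9 3)| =5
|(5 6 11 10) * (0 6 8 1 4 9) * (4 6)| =|(0 4 9)(1 6 11 10 5 8)| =6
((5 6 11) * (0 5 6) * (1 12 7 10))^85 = ((0 5)(1 12 7 10)(6 11))^85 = (0 5)(1 12 7 10)(6 11)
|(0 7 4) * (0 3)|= |(0 7 4 3)|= 4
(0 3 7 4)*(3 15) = (0 15 3 7 4) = [15, 1, 2, 7, 0, 5, 6, 4, 8, 9, 10, 11, 12, 13, 14, 3]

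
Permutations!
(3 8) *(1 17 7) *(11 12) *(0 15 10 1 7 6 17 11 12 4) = [15, 11, 2, 8, 0, 5, 17, 7, 3, 9, 1, 4, 12, 13, 14, 10, 16, 6] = (0 15 10 1 11 4)(3 8)(6 17)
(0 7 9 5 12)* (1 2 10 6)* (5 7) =[5, 2, 10, 3, 4, 12, 1, 9, 8, 7, 6, 11, 0] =(0 5 12)(1 2 10 6)(7 9)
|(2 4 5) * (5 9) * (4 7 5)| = 6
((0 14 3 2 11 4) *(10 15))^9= (0 2)(3 4)(10 15)(11 14)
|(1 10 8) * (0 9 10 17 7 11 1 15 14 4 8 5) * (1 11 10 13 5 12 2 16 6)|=|(0 9 13 5)(1 17 7 10 12 2 16 6)(4 8 15 14)|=8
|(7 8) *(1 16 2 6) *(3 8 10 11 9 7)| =4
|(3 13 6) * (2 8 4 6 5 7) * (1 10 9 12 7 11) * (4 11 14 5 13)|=24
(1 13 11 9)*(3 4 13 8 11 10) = (1 8 11 9)(3 4 13 10) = [0, 8, 2, 4, 13, 5, 6, 7, 11, 1, 3, 9, 12, 10]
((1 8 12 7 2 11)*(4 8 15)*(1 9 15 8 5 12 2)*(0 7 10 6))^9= ((0 7 1 8 2 11 9 15 4 5 12 10 6))^9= (0 5 11 7 12 9 1 10 15 8 6 4 2)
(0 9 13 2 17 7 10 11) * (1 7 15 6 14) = (0 9 13 2 17 15 6 14 1 7 10 11) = [9, 7, 17, 3, 4, 5, 14, 10, 8, 13, 11, 0, 12, 2, 1, 6, 16, 15]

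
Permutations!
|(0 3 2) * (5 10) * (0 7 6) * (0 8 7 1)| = 12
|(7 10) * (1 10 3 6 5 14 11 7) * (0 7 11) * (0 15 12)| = |(0 7 3 6 5 14 15 12)(1 10)| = 8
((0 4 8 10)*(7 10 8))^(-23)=(0 4 7 10)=((0 4 7 10))^(-23)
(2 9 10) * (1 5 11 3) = [0, 5, 9, 1, 4, 11, 6, 7, 8, 10, 2, 3] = (1 5 11 3)(2 9 10)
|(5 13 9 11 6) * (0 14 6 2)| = 8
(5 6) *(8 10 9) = (5 6)(8 10 9) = [0, 1, 2, 3, 4, 6, 5, 7, 10, 8, 9]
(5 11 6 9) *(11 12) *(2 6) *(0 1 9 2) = (0 1 9 5 12 11)(2 6) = [1, 9, 6, 3, 4, 12, 2, 7, 8, 5, 10, 0, 11]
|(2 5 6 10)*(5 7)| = |(2 7 5 6 10)| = 5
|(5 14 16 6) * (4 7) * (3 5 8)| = |(3 5 14 16 6 8)(4 7)| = 6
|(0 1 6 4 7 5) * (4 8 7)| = |(0 1 6 8 7 5)| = 6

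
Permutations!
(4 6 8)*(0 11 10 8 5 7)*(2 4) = (0 11 10 8 2 4 6 5 7) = [11, 1, 4, 3, 6, 7, 5, 0, 2, 9, 8, 10]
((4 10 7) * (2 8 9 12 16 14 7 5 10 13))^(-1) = ((2 8 9 12 16 14 7 4 13)(5 10))^(-1) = (2 13 4 7 14 16 12 9 8)(5 10)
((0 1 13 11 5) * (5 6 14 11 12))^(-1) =(0 5 12 13 1)(6 11 14)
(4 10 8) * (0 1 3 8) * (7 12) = (0 1 3 8 4 10)(7 12) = [1, 3, 2, 8, 10, 5, 6, 12, 4, 9, 0, 11, 7]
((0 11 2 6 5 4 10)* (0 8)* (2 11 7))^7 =((11)(0 7 2 6 5 4 10 8))^7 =(11)(0 8 10 4 5 6 2 7)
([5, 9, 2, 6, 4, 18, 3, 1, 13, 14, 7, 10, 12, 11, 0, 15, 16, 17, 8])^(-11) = (18)(3 6)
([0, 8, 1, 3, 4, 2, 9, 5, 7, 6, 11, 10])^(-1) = (1 2 5 7 8)(6 9)(10 11)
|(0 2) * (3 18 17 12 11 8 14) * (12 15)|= 8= |(0 2)(3 18 17 15 12 11 8 14)|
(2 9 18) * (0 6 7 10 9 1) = [6, 0, 1, 3, 4, 5, 7, 10, 8, 18, 9, 11, 12, 13, 14, 15, 16, 17, 2] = (0 6 7 10 9 18 2 1)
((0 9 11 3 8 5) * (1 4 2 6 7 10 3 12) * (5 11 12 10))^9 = (12)(3 8 11 10)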